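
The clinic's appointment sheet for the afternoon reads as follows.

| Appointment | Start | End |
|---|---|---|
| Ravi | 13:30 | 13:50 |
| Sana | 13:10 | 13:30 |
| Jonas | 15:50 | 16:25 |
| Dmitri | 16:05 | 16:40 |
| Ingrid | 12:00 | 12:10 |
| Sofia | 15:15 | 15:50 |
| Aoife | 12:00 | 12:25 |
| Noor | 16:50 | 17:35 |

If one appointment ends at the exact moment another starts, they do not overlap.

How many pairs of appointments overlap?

2

Sorted by start: Aoife, Ingrid, Sana, Ravi, Sofia, Jonas, Dmitri, Noor.
Ingrid starts before Aoife ends → Aoife and Ingrid overlap.
Sana starts after Aoife ends; Aoife is clear from here.
Sana starts after Ingrid ends; Ingrid is clear from here.
Ravi starts exactly when Sana ends (back-to-back, no overlap); Sana is clear from here.
Sofia starts after Ravi ends; Ravi is clear from here.
Jonas starts exactly when Sofia ends (back-to-back, no overlap); Sofia is clear from here.
Dmitri starts before Jonas ends → Jonas and Dmitri overlap.
Noor starts after Jonas ends.
Noor starts after Dmitri ends.
Overlapping pairs: Aoife & Ingrid, Dmitri & Jonas — 2 in total.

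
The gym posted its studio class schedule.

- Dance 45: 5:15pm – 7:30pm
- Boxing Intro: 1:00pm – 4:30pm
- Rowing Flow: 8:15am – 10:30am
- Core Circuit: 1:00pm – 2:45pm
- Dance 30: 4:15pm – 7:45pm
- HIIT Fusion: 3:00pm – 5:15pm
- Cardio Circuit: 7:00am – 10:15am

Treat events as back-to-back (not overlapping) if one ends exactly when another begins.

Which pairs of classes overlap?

Boxing Intro & Core Circuit, Boxing Intro & Dance 30, Boxing Intro & HIIT Fusion, Cardio Circuit & Rowing Flow, Dance 30 & Dance 45, Dance 30 & HIIT Fusion

Two intervals overlap when each starts before the other ends.
Sorted by start: Cardio Circuit, Rowing Flow, Core Circuit, Boxing Intro, HIIT Fusion, Dance 30, Dance 45.
Rowing Flow starts before Cardio Circuit ends → Cardio Circuit and Rowing Flow overlap.
Core Circuit starts after Cardio Circuit ends, so Cardio Circuit has no further overlaps.
Core Circuit starts after Rowing Flow ends, so Rowing Flow has no further overlaps.
Boxing Intro starts before Core Circuit ends → Core Circuit and Boxing Intro overlap.
HIIT Fusion starts after Core Circuit ends, so Core Circuit has no further overlaps.
HIIT Fusion starts before Boxing Intro ends → Boxing Intro and HIIT Fusion overlap.
Dance 30 starts before Boxing Intro ends → Boxing Intro and Dance 30 overlap.
Dance 45 starts after Boxing Intro ends.
Dance 30 starts before HIIT Fusion ends → HIIT Fusion and Dance 30 overlap.
Dance 45 starts exactly when HIIT Fusion ends (back-to-back, no overlap).
Dance 45 starts before Dance 30 ends → Dance 30 and Dance 45 overlap.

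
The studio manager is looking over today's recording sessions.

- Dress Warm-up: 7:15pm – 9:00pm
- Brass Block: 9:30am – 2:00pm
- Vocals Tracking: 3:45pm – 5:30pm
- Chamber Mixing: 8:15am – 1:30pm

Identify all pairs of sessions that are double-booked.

Sorted by start: Chamber Mixing, Brass Block, Vocals Tracking, Dress Warm-up.
Brass Block starts before Chamber Mixing ends → Chamber Mixing and Brass Block overlap.
Vocals Tracking starts after Chamber Mixing ends — done with Chamber Mixing.
Vocals Tracking starts after Brass Block ends — done with Brass Block.
Dress Warm-up starts after Vocals Tracking ends.

Brass Block & Chamber Mixing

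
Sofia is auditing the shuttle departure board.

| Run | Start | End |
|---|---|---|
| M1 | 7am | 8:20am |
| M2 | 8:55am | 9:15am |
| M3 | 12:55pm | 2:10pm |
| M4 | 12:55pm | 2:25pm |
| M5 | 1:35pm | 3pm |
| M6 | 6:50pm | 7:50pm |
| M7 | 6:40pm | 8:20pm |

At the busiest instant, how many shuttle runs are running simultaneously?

3

Sweep the timeline, counting +1 at each start and −1 at each end (ends before starts at a tie):
7am start M1 → 1
8:20am end M1 → 0
8:55am start M2 → 1
9:15am end M2 → 0
12:55pm start M3 → 1
12:55pm start M4 → 2
1:35pm start M5 → 3
2:10pm end M3 → 2
2:25pm end M4 → 1
3pm end M5 → 0
6:40pm start M7 → 1
6:50pm start M6 → 2
7:50pm end M6 → 1
8:20pm end M7 → 0
Peak is 3, at 1:35pm (M3, M4, M5).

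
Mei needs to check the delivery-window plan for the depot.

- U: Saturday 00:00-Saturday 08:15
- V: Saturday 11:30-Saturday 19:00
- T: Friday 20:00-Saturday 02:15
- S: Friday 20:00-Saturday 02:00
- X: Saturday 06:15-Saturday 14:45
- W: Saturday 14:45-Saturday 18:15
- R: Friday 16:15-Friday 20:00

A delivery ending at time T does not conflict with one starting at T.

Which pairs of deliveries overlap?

Sorted by start: R, S, T, U, X, V, W.
S starts exactly when R ends (back-to-back, no overlap), so R has no further overlaps.
T starts before S ends → S and T overlap.
U starts before S ends → S and U overlap.
X starts after S ends, so S has no further overlaps.
U starts before T ends → T and U overlap.
X starts after T ends, so T has no further overlaps.
X starts before U ends → U and X overlap.
V starts after U ends, so U has no further overlaps.
V starts before X ends → X and V overlap.
W starts exactly when X ends (back-to-back, no overlap).
W starts before V ends → V and W overlap.

S & T, S & U, T & U, U & X, V & W, V & X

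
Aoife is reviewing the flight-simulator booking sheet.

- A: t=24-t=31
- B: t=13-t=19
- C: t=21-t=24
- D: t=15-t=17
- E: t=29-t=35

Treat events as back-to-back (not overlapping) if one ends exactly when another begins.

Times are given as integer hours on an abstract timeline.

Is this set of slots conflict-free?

Sorted by start: B, D, C, A, E.
D starts before B ends → B and D overlap.
That's a conflict, so the schedule is not conflict-free.

No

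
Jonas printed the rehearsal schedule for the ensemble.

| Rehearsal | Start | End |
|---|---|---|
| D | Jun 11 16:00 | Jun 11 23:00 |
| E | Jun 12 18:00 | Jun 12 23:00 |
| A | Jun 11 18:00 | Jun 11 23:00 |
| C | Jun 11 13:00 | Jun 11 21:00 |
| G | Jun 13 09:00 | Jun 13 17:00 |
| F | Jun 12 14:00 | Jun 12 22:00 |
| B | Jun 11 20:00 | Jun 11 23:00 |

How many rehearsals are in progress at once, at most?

Walk through starts and ends in time order (an end at T is processed before a start at T):
Jun 11 13:00 start C → 1
Jun 11 16:00 start D → 2
Jun 11 18:00 start A → 3
Jun 11 20:00 start B → 4
Jun 11 21:00 end C → 3
Jun 11 23:00 end A → 2
Jun 11 23:00 end B → 1
Jun 11 23:00 end D → 0
Jun 12 14:00 start F → 1
Jun 12 18:00 start E → 2
Jun 12 22:00 end F → 1
Jun 12 23:00 end E → 0
Jun 13 09:00 start G → 1
Jun 13 17:00 end G → 0
Peak is 4, at Jun 11 20:00 (A, B, C, D).

4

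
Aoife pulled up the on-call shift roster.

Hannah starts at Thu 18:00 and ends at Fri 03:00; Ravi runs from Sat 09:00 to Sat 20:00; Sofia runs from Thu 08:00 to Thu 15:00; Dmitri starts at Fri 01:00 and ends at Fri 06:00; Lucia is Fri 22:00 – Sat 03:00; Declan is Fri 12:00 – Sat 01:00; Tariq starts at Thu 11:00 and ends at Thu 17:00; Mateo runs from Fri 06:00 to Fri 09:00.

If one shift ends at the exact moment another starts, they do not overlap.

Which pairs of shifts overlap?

Declan & Lucia, Dmitri & Hannah, Sofia & Tariq

Sorted by start: Sofia, Tariq, Hannah, Dmitri, Mateo, Declan, Lucia, Ravi.
Tariq starts before Sofia ends → Sofia and Tariq overlap.
Hannah starts after Sofia ends; Sofia is clear from here.
Hannah starts after Tariq ends; Tariq is clear from here.
Dmitri starts before Hannah ends → Hannah and Dmitri overlap.
Mateo starts after Hannah ends; Hannah is clear from here.
Mateo starts exactly when Dmitri ends (back-to-back, no overlap); Dmitri is clear from here.
Declan starts after Mateo ends; Mateo is clear from here.
Lucia starts before Declan ends → Declan and Lucia overlap.
Ravi starts after Declan ends.
Ravi starts after Lucia ends.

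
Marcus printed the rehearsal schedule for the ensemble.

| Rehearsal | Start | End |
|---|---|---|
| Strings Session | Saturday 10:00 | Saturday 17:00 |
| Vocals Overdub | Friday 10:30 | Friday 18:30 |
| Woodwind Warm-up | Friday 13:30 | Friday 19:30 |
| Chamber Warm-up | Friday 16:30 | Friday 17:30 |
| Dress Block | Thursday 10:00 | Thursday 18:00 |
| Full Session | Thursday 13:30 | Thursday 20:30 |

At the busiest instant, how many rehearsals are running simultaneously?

3

Sweep the timeline, counting +1 at each start and −1 at each end (ends before starts at a tie):
Thursday 10:00 start Dress Block → 1
Thursday 13:30 start Full Session → 2
Thursday 18:00 end Dress Block → 1
Thursday 20:30 end Full Session → 0
Friday 10:30 start Vocals Overdub → 1
Friday 13:30 start Woodwind Warm-up → 2
Friday 16:30 start Chamber Warm-up → 3
Friday 17:30 end Chamber Warm-up → 2
Friday 18:30 end Vocals Overdub → 1
Friday 19:30 end Woodwind Warm-up → 0
Saturday 10:00 start Strings Session → 1
Saturday 17:00 end Strings Session → 0
Peak is 3, at Friday 16:30 (Chamber Warm-up, Vocals Overdub, Woodwind Warm-up).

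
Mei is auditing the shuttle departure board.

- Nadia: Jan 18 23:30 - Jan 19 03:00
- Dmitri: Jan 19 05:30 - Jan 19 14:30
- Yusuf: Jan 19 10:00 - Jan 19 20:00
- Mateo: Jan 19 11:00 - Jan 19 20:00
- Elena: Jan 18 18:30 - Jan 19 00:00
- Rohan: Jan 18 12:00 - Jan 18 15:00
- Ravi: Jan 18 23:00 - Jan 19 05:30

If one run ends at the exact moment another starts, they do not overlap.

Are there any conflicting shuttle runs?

Yes

Sorted by start: Rohan, Elena, Ravi, Nadia, Dmitri, Yusuf, Mateo.
Elena starts after Rohan ends; Rohan is clear from here.
Ravi starts before Elena ends → Elena and Ravi overlap.
That's a conflict, so the schedule is not conflict-free.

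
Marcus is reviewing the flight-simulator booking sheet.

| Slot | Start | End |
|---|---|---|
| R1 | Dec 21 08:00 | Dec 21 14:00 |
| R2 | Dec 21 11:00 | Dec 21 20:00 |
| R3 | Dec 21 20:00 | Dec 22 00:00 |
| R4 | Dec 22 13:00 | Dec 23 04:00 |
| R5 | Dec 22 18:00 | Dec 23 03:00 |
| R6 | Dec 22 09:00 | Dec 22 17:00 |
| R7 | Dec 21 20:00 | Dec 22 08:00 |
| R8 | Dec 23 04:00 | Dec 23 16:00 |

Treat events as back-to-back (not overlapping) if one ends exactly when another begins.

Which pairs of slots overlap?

Sorted by start: R1, R2, R3, R7, R6, R4, R5, R8.
R2 starts before R1 ends → R1 and R2 overlap.
R3 starts after R1 ends; R1 is clear from here.
R3 starts exactly when R2 ends (back-to-back, no overlap); R2 is clear from here.
R7 starts before R3 ends → R3 and R7 overlap.
R6 starts after R3 ends; R3 is clear from here.
R6 starts after R7 ends; R7 is clear from here.
R4 starts before R6 ends → R6 and R4 overlap.
R5 starts after R6 ends; R6 is clear from here.
R5 starts before R4 ends → R4 and R5 overlap.
R8 starts exactly when R4 ends (back-to-back, no overlap).
R8 starts after R5 ends.

R1 & R2, R3 & R7, R4 & R5, R4 & R6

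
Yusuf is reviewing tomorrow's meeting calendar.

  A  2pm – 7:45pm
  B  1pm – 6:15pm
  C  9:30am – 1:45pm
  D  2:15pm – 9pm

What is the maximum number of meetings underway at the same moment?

3

Sweep the timeline, counting +1 at each start and −1 at each end (ends before starts at a tie):
9:30am start C → 1
1pm start B → 2
1:45pm end C → 1
2pm start A → 2
2:15pm start D → 3
6:15pm end B → 2
7:45pm end A → 1
9pm end D → 0
Peak is 3, at 2:15pm (A, B, D).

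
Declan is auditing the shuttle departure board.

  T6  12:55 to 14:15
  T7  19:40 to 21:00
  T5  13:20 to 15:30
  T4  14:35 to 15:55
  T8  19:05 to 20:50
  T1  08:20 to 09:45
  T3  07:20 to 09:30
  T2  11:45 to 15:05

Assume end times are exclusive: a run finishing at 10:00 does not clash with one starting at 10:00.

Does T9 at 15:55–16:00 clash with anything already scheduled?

T3: ends 09:30 at or before T9 starts 15:55 → clear.
T1: ends 09:45 at or before T9 starts 15:55 → clear.
T2: ends 15:05 at or before T9 starts 15:55 → clear.
T6: ends 14:15 at or before T9 starts 15:55 → clear.
T5: ends 15:30 at or before T9 starts 15:55 → clear.
T4: ends 15:55 at or before T9 starts 15:55 → clear.
T8: starts 19:05 at or after T9 ends 16:00 → clear.
T7: starts 19:40 at or after T9 ends 16:00 → clear.

No — it doesn't clash with anything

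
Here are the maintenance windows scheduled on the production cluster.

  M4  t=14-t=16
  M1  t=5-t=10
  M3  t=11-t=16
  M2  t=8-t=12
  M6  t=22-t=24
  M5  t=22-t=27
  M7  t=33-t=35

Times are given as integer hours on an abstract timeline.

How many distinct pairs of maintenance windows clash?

Sorted by start: M1, M2, M3, M4, M5, M6, M7.
M2 starts before M1 ends → M1 and M2 overlap.
M3 starts after M1 ends; M1 is clear from here.
M3 starts before M2 ends → M2 and M3 overlap.
M4 starts after M2 ends; M2 is clear from here.
M4 starts before M3 ends → M3 and M4 overlap.
M5 starts after M3 ends; M3 is clear from here.
M5 starts after M4 ends; M4 is clear from here.
M6 starts before M5 ends → M5 and M6 overlap.
M7 starts after M5 ends.
M7 starts after M6 ends.
Overlapping pairs: M1 & M2, M2 & M3, M3 & M4, M5 & M6 — 4 in total.

4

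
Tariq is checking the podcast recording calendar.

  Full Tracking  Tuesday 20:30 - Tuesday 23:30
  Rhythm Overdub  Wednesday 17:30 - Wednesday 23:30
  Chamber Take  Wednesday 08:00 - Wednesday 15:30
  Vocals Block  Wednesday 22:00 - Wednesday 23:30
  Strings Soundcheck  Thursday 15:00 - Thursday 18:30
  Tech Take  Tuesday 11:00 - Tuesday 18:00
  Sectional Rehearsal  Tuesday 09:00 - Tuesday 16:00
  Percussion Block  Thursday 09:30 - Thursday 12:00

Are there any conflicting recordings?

Check each pair: they overlap iff neither finishes before the other starts.
Sorted by start: Sectional Rehearsal, Tech Take, Full Tracking, Chamber Take, Rhythm Overdub, Vocals Block, Percussion Block, Strings Soundcheck.
Tech Take starts before Sectional Rehearsal ends → Sectional Rehearsal and Tech Take overlap.
That's a conflict, so the schedule is not conflict-free.

Yes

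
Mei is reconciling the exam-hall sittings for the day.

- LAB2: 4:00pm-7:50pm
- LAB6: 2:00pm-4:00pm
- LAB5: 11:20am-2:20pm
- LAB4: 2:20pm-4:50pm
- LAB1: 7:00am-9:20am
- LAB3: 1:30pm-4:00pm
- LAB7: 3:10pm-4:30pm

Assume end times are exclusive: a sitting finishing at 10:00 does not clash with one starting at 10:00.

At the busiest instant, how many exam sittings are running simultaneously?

4

Sort all start/end points and keep a running count:
7:00am start LAB1 → 1
9:20am end LAB1 → 0
11:20am start LAB5 → 1
1:30pm start LAB3 → 2
2:00pm start LAB6 → 3
2:20pm end LAB5 → 2
2:20pm start LAB4 → 3
3:10pm start LAB7 → 4
4:00pm end LAB3 → 3
4:00pm end LAB6 → 2
4:00pm start LAB2 → 3
4:30pm end LAB7 → 2
4:50pm end LAB4 → 1
7:50pm end LAB2 → 0
Peak is 4, at 3:10pm (LAB3, LAB4, LAB6, LAB7).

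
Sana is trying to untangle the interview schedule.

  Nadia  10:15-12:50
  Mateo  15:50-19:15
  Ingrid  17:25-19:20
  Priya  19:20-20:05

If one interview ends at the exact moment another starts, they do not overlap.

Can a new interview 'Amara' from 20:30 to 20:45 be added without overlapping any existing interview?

Yes — the slot is free

Nadia: ends 12:50 at or before Amara starts 20:30 → clear.
Mateo: ends 19:15 at or before Amara starts 20:30 → clear.
Ingrid: ends 19:20 at or before Amara starts 20:30 → clear.
Priya: ends 20:05 at or before Amara starts 20:30 → clear.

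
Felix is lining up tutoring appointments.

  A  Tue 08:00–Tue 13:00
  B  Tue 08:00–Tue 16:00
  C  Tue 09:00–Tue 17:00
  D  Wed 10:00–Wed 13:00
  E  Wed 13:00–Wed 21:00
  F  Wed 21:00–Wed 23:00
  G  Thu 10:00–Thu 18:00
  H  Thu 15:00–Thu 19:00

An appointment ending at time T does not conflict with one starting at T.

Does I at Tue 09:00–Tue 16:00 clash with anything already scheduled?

Yes — it overlaps A, B, C

A: starts Tue 08:00 before I ends Tue 16:00, and ends Tue 13:00 after I starts Tue 09:00 → overlap.
B: starts Tue 08:00 before I ends Tue 16:00, and ends Tue 16:00 after I starts Tue 09:00 → overlap.
C: starts Tue 09:00 before I ends Tue 16:00, and ends Tue 17:00 after I starts Tue 09:00 → overlap.
D: starts Wed 10:00 at or after I ends Tue 16:00 → clear.
E: starts Wed 13:00 at or after I ends Tue 16:00 → clear.
F: starts Wed 21:00 at or after I ends Tue 16:00 → clear.
G: starts Thu 10:00 at or after I ends Tue 16:00 → clear.
H: starts Thu 15:00 at or after I ends Tue 16:00 → clear.
I overlaps A, B, C.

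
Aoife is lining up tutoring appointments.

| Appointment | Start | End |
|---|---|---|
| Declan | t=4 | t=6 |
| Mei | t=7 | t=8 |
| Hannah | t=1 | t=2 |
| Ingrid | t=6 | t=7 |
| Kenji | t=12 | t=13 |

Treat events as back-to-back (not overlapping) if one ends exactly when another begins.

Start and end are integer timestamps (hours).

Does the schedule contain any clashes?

Two intervals overlap when each starts before the other ends.
Sorted by start: Hannah, Declan, Ingrid, Mei, Kenji.
Declan starts after Hannah ends — done with Hannah.
Ingrid starts exactly when Declan ends (back-to-back, no overlap) — done with Declan.
Mei starts exactly when Ingrid ends (back-to-back, no overlap) — done with Ingrid.
Kenji starts after Mei ends.
Every pair is clear; the schedule has no overlaps.

No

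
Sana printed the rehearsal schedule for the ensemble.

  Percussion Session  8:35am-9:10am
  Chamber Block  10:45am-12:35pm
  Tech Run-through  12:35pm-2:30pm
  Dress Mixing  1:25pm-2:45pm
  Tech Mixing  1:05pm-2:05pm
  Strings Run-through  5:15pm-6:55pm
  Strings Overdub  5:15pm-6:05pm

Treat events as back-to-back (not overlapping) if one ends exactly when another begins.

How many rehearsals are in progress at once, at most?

Sweep the timeline, counting +1 at each start and −1 at each end (ends before starts at a tie):
8:35am start Percussion Session → 1
9:10am end Percussion Session → 0
10:45am start Chamber Block → 1
12:35pm end Chamber Block → 0
12:35pm start Tech Run-through → 1
1:05pm start Tech Mixing → 2
1:25pm start Dress Mixing → 3
2:05pm end Tech Mixing → 2
2:30pm end Tech Run-through → 1
2:45pm end Dress Mixing → 0
5:15pm start Strings Overdub → 1
5:15pm start Strings Run-through → 2
6:05pm end Strings Overdub → 1
6:55pm end Strings Run-through → 0
Peak is 3, at 1:25pm (Dress Mixing, Tech Mixing, Tech Run-through).

3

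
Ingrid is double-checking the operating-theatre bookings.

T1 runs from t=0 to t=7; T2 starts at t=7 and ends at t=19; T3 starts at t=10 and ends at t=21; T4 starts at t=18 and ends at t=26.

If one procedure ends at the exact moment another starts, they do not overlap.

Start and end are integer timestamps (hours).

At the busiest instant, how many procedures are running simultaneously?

3

Walk through starts and ends in time order (an end at T is processed before a start at T):
t=0 start T1 → 1
t=7 end T1 → 0
t=7 start T2 → 1
t=10 start T3 → 2
t=18 start T4 → 3
t=19 end T2 → 2
t=21 end T3 → 1
t=26 end T4 → 0
Peak is 3, at t=18 (T2, T3, T4).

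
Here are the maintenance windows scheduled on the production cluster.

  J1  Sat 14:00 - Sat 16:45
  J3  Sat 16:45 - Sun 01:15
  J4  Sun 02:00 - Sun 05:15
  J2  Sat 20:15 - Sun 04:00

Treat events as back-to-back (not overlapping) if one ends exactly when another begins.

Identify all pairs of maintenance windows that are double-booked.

J2 & J3, J2 & J4

Two intervals overlap when each starts before the other ends.
Sorted by start: J1, J3, J2, J4.
J3 starts exactly when J1 ends (back-to-back, no overlap); J1 is clear from here.
J2 starts before J3 ends → J3 and J2 overlap.
J4 starts after J3 ends.
J4 starts before J2 ends → J2 and J4 overlap.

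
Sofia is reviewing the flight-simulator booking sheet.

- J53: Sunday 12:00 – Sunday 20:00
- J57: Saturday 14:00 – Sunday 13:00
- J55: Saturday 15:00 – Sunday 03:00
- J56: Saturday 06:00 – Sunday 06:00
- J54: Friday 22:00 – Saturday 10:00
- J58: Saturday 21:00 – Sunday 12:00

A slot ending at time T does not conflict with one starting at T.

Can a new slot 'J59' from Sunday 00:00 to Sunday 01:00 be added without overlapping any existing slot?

No — it overlaps J55, J56, J57, J58

J54: ends Saturday 10:00 at or before J59 starts Sunday 00:00 → clear.
J56: starts Saturday 06:00 before J59 ends Sunday 01:00, and ends Sunday 06:00 after J59 starts Sunday 00:00 → overlap.
J57: starts Saturday 14:00 before J59 ends Sunday 01:00, and ends Sunday 13:00 after J59 starts Sunday 00:00 → overlap.
J55: starts Saturday 15:00 before J59 ends Sunday 01:00, and ends Sunday 03:00 after J59 starts Sunday 00:00 → overlap.
J58: starts Saturday 21:00 before J59 ends Sunday 01:00, and ends Sunday 12:00 after J59 starts Sunday 00:00 → overlap.
J53: starts Sunday 12:00 at or after J59 ends Sunday 01:00 → clear.
J59 overlaps J55, J56, J57, J58.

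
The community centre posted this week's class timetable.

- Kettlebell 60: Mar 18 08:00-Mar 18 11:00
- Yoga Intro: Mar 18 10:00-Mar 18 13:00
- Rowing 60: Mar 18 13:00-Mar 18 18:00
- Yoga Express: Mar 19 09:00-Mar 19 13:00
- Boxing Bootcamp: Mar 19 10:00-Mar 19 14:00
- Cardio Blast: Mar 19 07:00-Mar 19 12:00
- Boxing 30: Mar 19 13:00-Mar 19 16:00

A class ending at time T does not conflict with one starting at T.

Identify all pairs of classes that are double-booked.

Sorted by start: Kettlebell 60, Yoga Intro, Rowing 60, Cardio Blast, Yoga Express, Boxing Bootcamp, Boxing 30.
Yoga Intro starts before Kettlebell 60 ends → Kettlebell 60 and Yoga Intro overlap.
Rowing 60 starts after Kettlebell 60 ends, so nothing later overlaps Kettlebell 60 either.
Rowing 60 starts exactly when Yoga Intro ends (back-to-back, no overlap), so nothing later overlaps Yoga Intro either.
Cardio Blast starts after Rowing 60 ends, so nothing later overlaps Rowing 60 either.
Yoga Express starts before Cardio Blast ends → Cardio Blast and Yoga Express overlap.
Boxing Bootcamp starts before Cardio Blast ends → Cardio Blast and Boxing Bootcamp overlap.
Boxing 30 starts after Cardio Blast ends.
Boxing Bootcamp starts before Yoga Express ends → Yoga Express and Boxing Bootcamp overlap.
Boxing 30 starts exactly when Yoga Express ends (back-to-back, no overlap).
Boxing 30 starts before Boxing Bootcamp ends → Boxing Bootcamp and Boxing 30 overlap.

Boxing 30 & Boxing Bootcamp, Boxing Bootcamp & Cardio Blast, Boxing Bootcamp & Yoga Express, Cardio Blast & Yoga Express, Kettlebell 60 & Yoga Intro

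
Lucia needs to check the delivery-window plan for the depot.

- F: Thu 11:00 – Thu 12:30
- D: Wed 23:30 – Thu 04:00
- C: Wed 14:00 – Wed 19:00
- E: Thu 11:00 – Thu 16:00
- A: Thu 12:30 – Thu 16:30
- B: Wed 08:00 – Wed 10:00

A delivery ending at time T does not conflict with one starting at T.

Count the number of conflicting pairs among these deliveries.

Check each pair: they overlap iff neither finishes before the other starts.
Sorted by start: B, C, D, E, F, A.
C starts after B ends; B is clear from here.
D starts after C ends; C is clear from here.
E starts after D ends; D is clear from here.
F starts before E ends → E and F overlap.
A starts before E ends → E and A overlap.
A starts exactly when F ends (back-to-back, no overlap).
Overlapping pairs: A & E, E & F — 2 in total.

2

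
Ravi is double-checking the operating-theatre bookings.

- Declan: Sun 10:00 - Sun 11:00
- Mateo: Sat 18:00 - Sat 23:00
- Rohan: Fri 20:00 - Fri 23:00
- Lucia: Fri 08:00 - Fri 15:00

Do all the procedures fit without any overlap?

Yes

Two intervals overlap when each starts before the other ends.
Sorted by start: Lucia, Rohan, Mateo, Declan.
Rohan starts after Lucia ends; Lucia is clear from here.
Mateo starts after Rohan ends; Rohan is clear from here.
Declan starts after Mateo ends.
Every pair is clear; the schedule has no overlaps.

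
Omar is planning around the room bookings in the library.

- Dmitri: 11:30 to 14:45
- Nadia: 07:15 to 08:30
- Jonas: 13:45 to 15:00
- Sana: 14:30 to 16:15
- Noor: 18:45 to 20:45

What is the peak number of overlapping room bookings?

3

Walk through starts and ends in time order (an end at T is processed before a start at T):
07:15 start Nadia → 1
08:30 end Nadia → 0
11:30 start Dmitri → 1
13:45 start Jonas → 2
14:30 start Sana → 3
14:45 end Dmitri → 2
15:00 end Jonas → 1
16:15 end Sana → 0
18:45 start Noor → 1
20:45 end Noor → 0
Peak is 3, at 14:30 (Dmitri, Jonas, Sana).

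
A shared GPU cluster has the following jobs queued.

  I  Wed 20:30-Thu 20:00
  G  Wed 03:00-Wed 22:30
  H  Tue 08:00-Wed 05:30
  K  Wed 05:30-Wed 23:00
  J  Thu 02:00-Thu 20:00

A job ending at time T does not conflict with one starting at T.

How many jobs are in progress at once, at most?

3

Sweep the timeline, counting +1 at each start and −1 at each end (ends before starts at a tie):
Tue 08:00 start H → 1
Wed 03:00 start G → 2
Wed 05:30 end H → 1
Wed 05:30 start K → 2
Wed 20:30 start I → 3
Wed 22:30 end G → 2
Wed 23:00 end K → 1
Thu 02:00 start J → 2
Thu 20:00 end I → 1
Thu 20:00 end J → 0
Peak is 3, at Wed 20:30 (G, I, K).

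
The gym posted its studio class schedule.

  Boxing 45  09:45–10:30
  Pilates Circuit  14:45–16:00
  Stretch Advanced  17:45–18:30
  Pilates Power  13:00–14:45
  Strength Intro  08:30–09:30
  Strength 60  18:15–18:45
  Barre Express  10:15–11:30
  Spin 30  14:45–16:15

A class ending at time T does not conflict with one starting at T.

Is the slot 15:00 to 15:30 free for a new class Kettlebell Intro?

No — it overlaps Pilates Circuit, Spin 30

Strength Intro: ends 09:30 at or before Kettlebell Intro starts 15:00 → clear.
Boxing 45: ends 10:30 at or before Kettlebell Intro starts 15:00 → clear.
Barre Express: ends 11:30 at or before Kettlebell Intro starts 15:00 → clear.
Pilates Power: ends 14:45 at or before Kettlebell Intro starts 15:00 → clear.
Spin 30: starts 14:45 before Kettlebell Intro ends 15:30, and ends 16:15 after Kettlebell Intro starts 15:00 → overlap.
Pilates Circuit: starts 14:45 before Kettlebell Intro ends 15:30, and ends 16:00 after Kettlebell Intro starts 15:00 → overlap.
Stretch Advanced: starts 17:45 at or after Kettlebell Intro ends 15:30 → clear.
Strength 60: starts 18:15 at or after Kettlebell Intro ends 15:30 → clear.
Kettlebell Intro overlaps Spin 30, Pilates Circuit.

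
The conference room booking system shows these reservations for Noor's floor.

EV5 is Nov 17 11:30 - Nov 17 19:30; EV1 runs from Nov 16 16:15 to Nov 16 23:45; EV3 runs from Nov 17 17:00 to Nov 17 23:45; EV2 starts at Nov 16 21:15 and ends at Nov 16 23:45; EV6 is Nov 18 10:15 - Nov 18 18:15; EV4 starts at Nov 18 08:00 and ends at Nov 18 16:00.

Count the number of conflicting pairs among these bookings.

3

Check each pair: they overlap iff neither finishes before the other starts.
Sorted by start: EV1, EV2, EV5, EV3, EV4, EV6.
EV2 starts before EV1 ends → EV1 and EV2 overlap.
EV5 starts after EV1 ends — done with EV1.
EV5 starts after EV2 ends — done with EV2.
EV3 starts before EV5 ends → EV5 and EV3 overlap.
EV4 starts after EV5 ends — done with EV5.
EV4 starts after EV3 ends — done with EV3.
EV6 starts before EV4 ends → EV4 and EV6 overlap.
Overlapping pairs: EV1 & EV2, EV3 & EV5, EV4 & EV6 — 3 in total.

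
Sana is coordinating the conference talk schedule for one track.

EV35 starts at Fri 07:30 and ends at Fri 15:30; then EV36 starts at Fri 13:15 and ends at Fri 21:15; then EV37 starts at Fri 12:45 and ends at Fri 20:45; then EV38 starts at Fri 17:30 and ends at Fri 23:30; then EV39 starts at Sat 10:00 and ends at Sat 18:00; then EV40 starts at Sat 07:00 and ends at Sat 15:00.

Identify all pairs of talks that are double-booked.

EV35 & EV36, EV35 & EV37, EV36 & EV37, EV36 & EV38, EV37 & EV38, EV39 & EV40

Check each pair: they overlap iff neither finishes before the other starts.
Sorted by start: EV35, EV37, EV36, EV38, EV40, EV39.
EV37 starts before EV35 ends → EV35 and EV37 overlap.
EV36 starts before EV35 ends → EV35 and EV36 overlap.
EV38 starts after EV35 ends; EV35 is clear from here.
EV36 starts before EV37 ends → EV37 and EV36 overlap.
EV38 starts before EV37 ends → EV37 and EV38 overlap.
EV40 starts after EV37 ends; EV37 is clear from here.
EV38 starts before EV36 ends → EV36 and EV38 overlap.
EV40 starts after EV36 ends; EV36 is clear from here.
EV40 starts after EV38 ends; EV38 is clear from here.
EV39 starts before EV40 ends → EV40 and EV39 overlap.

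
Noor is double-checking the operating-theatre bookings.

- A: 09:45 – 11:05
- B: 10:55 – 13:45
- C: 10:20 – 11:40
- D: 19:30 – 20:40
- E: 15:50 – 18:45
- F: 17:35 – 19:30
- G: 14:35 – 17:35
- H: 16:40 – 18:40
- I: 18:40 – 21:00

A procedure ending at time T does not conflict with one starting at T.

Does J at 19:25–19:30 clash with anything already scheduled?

A: ends 11:05 at or before J starts 19:25 → clear.
C: ends 11:40 at or before J starts 19:25 → clear.
B: ends 13:45 at or before J starts 19:25 → clear.
G: ends 17:35 at or before J starts 19:25 → clear.
E: ends 18:45 at or before J starts 19:25 → clear.
H: ends 18:40 at or before J starts 19:25 → clear.
F: starts 17:35 before J ends 19:30, and ends 19:30 after J starts 19:25 → overlap.
I: starts 18:40 before J ends 19:30, and ends 21:00 after J starts 19:25 → overlap.
D: starts 19:30 at or after J ends 19:30 → clear.
J overlaps F, I.

Yes — it overlaps F, I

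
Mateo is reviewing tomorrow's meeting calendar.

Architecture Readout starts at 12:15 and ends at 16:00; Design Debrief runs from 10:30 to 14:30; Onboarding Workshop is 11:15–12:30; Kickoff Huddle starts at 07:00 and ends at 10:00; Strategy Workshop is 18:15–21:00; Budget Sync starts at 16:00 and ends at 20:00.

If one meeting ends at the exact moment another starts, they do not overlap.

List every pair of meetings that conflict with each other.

Sorted by start: Kickoff Huddle, Design Debrief, Onboarding Workshop, Architecture Readout, Budget Sync, Strategy Workshop.
Design Debrief starts after Kickoff Huddle ends, so Kickoff Huddle has no further overlaps.
Onboarding Workshop starts before Design Debrief ends → Design Debrief and Onboarding Workshop overlap.
Architecture Readout starts before Design Debrief ends → Design Debrief and Architecture Readout overlap.
Budget Sync starts after Design Debrief ends, so Design Debrief has no further overlaps.
Architecture Readout starts before Onboarding Workshop ends → Onboarding Workshop and Architecture Readout overlap.
Budget Sync starts after Onboarding Workshop ends, so Onboarding Workshop has no further overlaps.
Budget Sync starts exactly when Architecture Readout ends (back-to-back, no overlap), so Architecture Readout has no further overlaps.
Strategy Workshop starts before Budget Sync ends → Budget Sync and Strategy Workshop overlap.

Architecture Readout & Design Debrief, Architecture Readout & Onboarding Workshop, Budget Sync & Strategy Workshop, Design Debrief & Onboarding Workshop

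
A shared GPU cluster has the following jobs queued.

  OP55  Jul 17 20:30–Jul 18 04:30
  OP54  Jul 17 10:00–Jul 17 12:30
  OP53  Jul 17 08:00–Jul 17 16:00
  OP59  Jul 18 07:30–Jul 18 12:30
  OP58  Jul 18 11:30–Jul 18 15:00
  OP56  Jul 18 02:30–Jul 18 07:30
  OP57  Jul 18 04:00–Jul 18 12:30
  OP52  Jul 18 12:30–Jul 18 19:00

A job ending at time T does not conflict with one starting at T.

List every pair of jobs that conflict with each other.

OP52 & OP58, OP53 & OP54, OP55 & OP56, OP55 & OP57, OP56 & OP57, OP57 & OP58, OP57 & OP59, OP58 & OP59

Sorted by start: OP53, OP54, OP55, OP56, OP57, OP59, OP58, OP52.
OP54 starts before OP53 ends → OP53 and OP54 overlap.
OP55 starts after OP53 ends — done with OP53.
OP55 starts after OP54 ends — done with OP54.
OP56 starts before OP55 ends → OP55 and OP56 overlap.
OP57 starts before OP55 ends → OP55 and OP57 overlap.
OP59 starts after OP55 ends — done with OP55.
OP57 starts before OP56 ends → OP56 and OP57 overlap.
OP59 starts exactly when OP56 ends (back-to-back, no overlap) — done with OP56.
OP59 starts before OP57 ends → OP57 and OP59 overlap.
OP58 starts before OP57 ends → OP57 and OP58 overlap.
OP52 starts exactly when OP57 ends (back-to-back, no overlap).
OP58 starts before OP59 ends → OP59 and OP58 overlap.
OP52 starts exactly when OP59 ends (back-to-back, no overlap).
OP52 starts before OP58 ends → OP58 and OP52 overlap.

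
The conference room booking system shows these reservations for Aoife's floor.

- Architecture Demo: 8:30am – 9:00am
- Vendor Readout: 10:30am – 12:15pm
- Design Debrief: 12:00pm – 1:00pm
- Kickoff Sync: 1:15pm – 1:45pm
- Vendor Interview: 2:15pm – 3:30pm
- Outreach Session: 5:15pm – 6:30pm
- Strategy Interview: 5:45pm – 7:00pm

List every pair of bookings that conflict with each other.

Design Debrief & Vendor Readout, Outreach Session & Strategy Interview

Sorted by start: Architecture Demo, Vendor Readout, Design Debrief, Kickoff Sync, Vendor Interview, Outreach Session, Strategy Interview.
Vendor Readout starts after Architecture Demo ends — done with Architecture Demo.
Design Debrief starts before Vendor Readout ends → Vendor Readout and Design Debrief overlap.
Kickoff Sync starts after Vendor Readout ends — done with Vendor Readout.
Kickoff Sync starts after Design Debrief ends — done with Design Debrief.
Vendor Interview starts after Kickoff Sync ends — done with Kickoff Sync.
Outreach Session starts after Vendor Interview ends — done with Vendor Interview.
Strategy Interview starts before Outreach Session ends → Outreach Session and Strategy Interview overlap.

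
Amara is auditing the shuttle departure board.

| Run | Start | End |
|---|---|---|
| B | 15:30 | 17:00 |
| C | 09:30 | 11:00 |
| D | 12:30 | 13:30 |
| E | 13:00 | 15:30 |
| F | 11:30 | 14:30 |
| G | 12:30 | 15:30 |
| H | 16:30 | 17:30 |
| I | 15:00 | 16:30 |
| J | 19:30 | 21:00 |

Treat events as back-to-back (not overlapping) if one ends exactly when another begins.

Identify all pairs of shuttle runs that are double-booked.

B & H, B & I, D & E, D & F, D & G, E & F, E & G, E & I, F & G, G & I

Sorted by start: C, F, D, G, E, I, B, H, J.
F starts after C ends; C is clear from here.
D starts before F ends → F and D overlap.
G starts before F ends → F and G overlap.
E starts before F ends → F and E overlap.
I starts after F ends; F is clear from here.
G starts before D ends → D and G overlap.
E starts before D ends → D and E overlap.
I starts after D ends; D is clear from here.
E starts before G ends → G and E overlap.
I starts before G ends → G and I overlap.
B starts exactly when G ends (back-to-back, no overlap); G is clear from here.
I starts before E ends → E and I overlap.
B starts exactly when E ends (back-to-back, no overlap); E is clear from here.
B starts before I ends → I and B overlap.
H starts exactly when I ends (back-to-back, no overlap); I is clear from here.
H starts before B ends → B and H overlap.
J starts after B ends.
J starts after H ends.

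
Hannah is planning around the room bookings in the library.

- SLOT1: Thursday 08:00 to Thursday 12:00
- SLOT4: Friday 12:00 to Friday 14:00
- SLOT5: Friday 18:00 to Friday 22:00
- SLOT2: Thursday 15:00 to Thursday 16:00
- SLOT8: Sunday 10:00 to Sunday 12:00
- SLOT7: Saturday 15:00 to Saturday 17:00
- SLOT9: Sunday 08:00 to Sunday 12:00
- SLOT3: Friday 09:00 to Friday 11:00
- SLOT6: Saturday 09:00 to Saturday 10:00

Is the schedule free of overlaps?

Sorted by start: SLOT1, SLOT2, SLOT3, SLOT4, SLOT5, SLOT6, SLOT7, SLOT9, SLOT8.
SLOT2 starts after SLOT1 ends — done with SLOT1.
SLOT3 starts after SLOT2 ends — done with SLOT2.
SLOT4 starts after SLOT3 ends — done with SLOT3.
SLOT5 starts after SLOT4 ends — done with SLOT4.
SLOT6 starts after SLOT5 ends — done with SLOT5.
SLOT7 starts after SLOT6 ends — done with SLOT6.
SLOT9 starts after SLOT7 ends — done with SLOT7.
SLOT8 starts before SLOT9 ends → SLOT9 and SLOT8 overlap.
That's a conflict, so the schedule is not conflict-free.

No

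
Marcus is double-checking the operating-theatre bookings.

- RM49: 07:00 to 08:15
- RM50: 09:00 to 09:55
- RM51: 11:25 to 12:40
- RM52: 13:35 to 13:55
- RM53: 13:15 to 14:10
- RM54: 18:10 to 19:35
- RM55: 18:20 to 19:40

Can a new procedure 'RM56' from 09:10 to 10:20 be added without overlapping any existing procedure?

RM49: ends 08:15 at or before RM56 starts 09:10 → clear.
RM50: starts 09:00 before RM56 ends 10:20, and ends 09:55 after RM56 starts 09:10 → overlap.
RM51: starts 11:25 at or after RM56 ends 10:20 → clear.
RM53: starts 13:15 at or after RM56 ends 10:20 → clear.
RM52: starts 13:35 at or after RM56 ends 10:20 → clear.
RM54: starts 18:10 at or after RM56 ends 10:20 → clear.
RM55: starts 18:20 at or after RM56 ends 10:20 → clear.
RM56 overlaps RM50.

No — it overlaps RM50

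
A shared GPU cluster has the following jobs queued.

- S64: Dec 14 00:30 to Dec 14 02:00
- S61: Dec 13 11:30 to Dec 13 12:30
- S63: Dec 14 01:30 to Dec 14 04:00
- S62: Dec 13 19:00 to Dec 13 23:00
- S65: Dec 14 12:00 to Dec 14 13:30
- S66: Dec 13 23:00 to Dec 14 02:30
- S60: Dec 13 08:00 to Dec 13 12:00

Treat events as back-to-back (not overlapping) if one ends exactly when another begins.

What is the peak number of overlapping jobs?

3

Sort all start/end points and keep a running count:
Dec 13 08:00 start S60 → 1
Dec 13 11:30 start S61 → 2
Dec 13 12:00 end S60 → 1
Dec 13 12:30 end S61 → 0
Dec 13 19:00 start S62 → 1
Dec 13 23:00 end S62 → 0
Dec 13 23:00 start S66 → 1
Dec 14 00:30 start S64 → 2
Dec 14 01:30 start S63 → 3
Dec 14 02:00 end S64 → 2
Dec 14 02:30 end S66 → 1
Dec 14 04:00 end S63 → 0
Dec 14 12:00 start S65 → 1
Dec 14 13:30 end S65 → 0
Peak is 3, at Dec 14 01:30 (S63, S64, S66).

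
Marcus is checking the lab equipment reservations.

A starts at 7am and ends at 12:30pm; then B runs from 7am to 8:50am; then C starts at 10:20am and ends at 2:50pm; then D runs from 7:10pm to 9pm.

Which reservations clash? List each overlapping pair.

Two intervals overlap when each starts before the other ends.
Sorted by start: A, B, C, D.
B starts before A ends → A and B overlap.
C starts before A ends → A and C overlap.
D starts after A ends.
C starts after B ends, so nothing later overlaps B either.
D starts after C ends.

A & B, A & C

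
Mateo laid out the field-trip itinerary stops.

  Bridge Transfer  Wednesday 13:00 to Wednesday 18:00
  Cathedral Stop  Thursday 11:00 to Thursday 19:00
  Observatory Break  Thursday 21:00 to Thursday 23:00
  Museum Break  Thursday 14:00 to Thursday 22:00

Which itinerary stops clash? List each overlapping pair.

Cathedral Stop & Museum Break, Museum Break & Observatory Break

Two intervals overlap when each starts before the other ends.
Sorted by start: Bridge Transfer, Cathedral Stop, Museum Break, Observatory Break.
Cathedral Stop starts after Bridge Transfer ends; Bridge Transfer is clear from here.
Museum Break starts before Cathedral Stop ends → Cathedral Stop and Museum Break overlap.
Observatory Break starts after Cathedral Stop ends.
Observatory Break starts before Museum Break ends → Museum Break and Observatory Break overlap.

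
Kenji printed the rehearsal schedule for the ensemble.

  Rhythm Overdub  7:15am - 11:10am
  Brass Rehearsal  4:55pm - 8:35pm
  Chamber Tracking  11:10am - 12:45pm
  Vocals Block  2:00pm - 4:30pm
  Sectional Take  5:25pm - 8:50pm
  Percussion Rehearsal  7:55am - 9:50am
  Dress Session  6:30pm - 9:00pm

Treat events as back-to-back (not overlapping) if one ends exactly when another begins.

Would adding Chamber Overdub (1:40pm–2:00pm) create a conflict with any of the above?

No — it doesn't clash with anything

Rhythm Overdub: ends 11:10am at or before Chamber Overdub starts 1:40pm → clear.
Percussion Rehearsal: ends 9:50am at or before Chamber Overdub starts 1:40pm → clear.
Chamber Tracking: ends 12:45pm at or before Chamber Overdub starts 1:40pm → clear.
Vocals Block: starts 2:00pm at or after Chamber Overdub ends 2:00pm → clear.
Brass Rehearsal: starts 4:55pm at or after Chamber Overdub ends 2:00pm → clear.
Sectional Take: starts 5:25pm at or after Chamber Overdub ends 2:00pm → clear.
Dress Session: starts 6:30pm at or after Chamber Overdub ends 2:00pm → clear.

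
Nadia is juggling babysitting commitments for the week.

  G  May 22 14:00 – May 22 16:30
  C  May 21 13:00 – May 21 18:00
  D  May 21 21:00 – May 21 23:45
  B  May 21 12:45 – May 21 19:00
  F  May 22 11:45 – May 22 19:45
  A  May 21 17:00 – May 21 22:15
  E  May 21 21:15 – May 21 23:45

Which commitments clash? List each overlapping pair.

A & B, A & C, A & D, A & E, B & C, D & E, F & G

Sorted by start: B, C, A, D, E, F, G.
C starts before B ends → B and C overlap.
A starts before B ends → B and A overlap.
D starts after B ends, so nothing later overlaps B either.
A starts before C ends → C and A overlap.
D starts after C ends, so nothing later overlaps C either.
D starts before A ends → A and D overlap.
E starts before A ends → A and E overlap.
F starts after A ends, so nothing later overlaps A either.
E starts before D ends → D and E overlap.
F starts after D ends, so nothing later overlaps D either.
F starts after E ends, so nothing later overlaps E either.
G starts before F ends → F and G overlap.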